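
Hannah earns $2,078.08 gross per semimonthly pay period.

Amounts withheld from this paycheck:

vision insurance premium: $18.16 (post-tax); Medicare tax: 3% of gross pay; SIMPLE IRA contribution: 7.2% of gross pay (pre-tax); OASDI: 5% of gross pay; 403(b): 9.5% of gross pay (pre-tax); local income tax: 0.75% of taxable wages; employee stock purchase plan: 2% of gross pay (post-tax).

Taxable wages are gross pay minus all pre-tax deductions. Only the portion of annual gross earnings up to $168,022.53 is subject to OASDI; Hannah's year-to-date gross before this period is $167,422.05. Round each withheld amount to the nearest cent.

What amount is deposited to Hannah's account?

403(b): $2,078.08 × 0.095 = $197.42
SIMPLE IRA contribution: $2,078.08 × 0.072 = $149.62
Pre-tax total = $197.42 + $149.62 = $347.04
Taxable wages = $2,078.08 − $347.04 = $1,731.04
Local income tax: $1,731.04 × 0.0075 = $12.98
Medicare tax: $2,078.08 × 0.03 = $62.34
OASDI: only $168,022.53 − $167,422.05 = $600.48 of this check is subject → $600.48 × 0.05 = $30.02
Employee stock purchase plan: $2,078.08 × 0.02 = $41.56
Vision insurance premium: $18.16
Total deductions = $197.42 + $149.62 + $12.98 + $62.34 + $30.02 + $41.56 + $18.16 = $512.10
Net pay = $2,078.08 − $512.10 = $1,565.98

$1,565.98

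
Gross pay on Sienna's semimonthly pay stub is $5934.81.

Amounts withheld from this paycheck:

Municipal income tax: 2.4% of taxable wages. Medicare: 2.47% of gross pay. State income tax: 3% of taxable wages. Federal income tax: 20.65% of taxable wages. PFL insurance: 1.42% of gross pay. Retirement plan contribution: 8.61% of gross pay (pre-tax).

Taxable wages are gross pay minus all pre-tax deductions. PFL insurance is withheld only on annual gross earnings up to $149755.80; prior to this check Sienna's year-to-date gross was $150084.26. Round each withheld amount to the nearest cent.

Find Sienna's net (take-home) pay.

$3864.33

Retirement plan contribution: $5934.81 × 0.0861 = $510.99
Taxable wages = $5934.81 − $510.99 = $5423.82
Municipal income tax: $5423.82 × 0.024 = $130.17
State income tax: $5423.82 × 0.03 = $162.71
Federal income tax: $5423.82 × 0.2065 = $1120.02
Medicare: $5934.81 × 0.0247 = $146.59
PFL insurance: annual cap $149755.80 already reached (YTD $150084.26), so $0.00
Total deductions = $510.99 + $130.17 + $162.71 + $1120.02 + $146.59 + $0.00 = $2070.48
Net pay = $5934.81 − $2070.48 = $3864.33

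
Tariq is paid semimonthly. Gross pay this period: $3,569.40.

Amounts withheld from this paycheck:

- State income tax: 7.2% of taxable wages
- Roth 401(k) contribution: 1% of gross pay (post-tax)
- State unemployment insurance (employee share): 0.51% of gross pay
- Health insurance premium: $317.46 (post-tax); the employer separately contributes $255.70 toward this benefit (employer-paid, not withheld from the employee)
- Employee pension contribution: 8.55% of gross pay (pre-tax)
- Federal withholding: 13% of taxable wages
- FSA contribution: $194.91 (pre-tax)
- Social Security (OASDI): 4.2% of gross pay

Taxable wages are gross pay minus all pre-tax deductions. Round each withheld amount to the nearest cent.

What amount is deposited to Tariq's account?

$1,928.05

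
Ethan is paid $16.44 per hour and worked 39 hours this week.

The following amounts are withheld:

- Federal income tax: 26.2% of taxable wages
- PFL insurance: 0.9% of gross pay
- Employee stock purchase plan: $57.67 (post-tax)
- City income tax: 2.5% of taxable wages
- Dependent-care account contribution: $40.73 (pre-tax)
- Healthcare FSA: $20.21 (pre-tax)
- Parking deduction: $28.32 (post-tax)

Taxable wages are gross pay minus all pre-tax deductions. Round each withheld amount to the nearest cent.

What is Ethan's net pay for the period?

$321.93

Gross pay: 39 × $16.44 = $641.16
Healthcare FSA: $20.21
Dependent-care account contribution: $40.73
Pre-tax total = $20.21 + $40.73 = $60.94
Taxable wages = $641.16 − $60.94 = $580.22
Federal income tax: $580.22 × 0.262 = $152.02
City income tax: $580.22 × 0.025 = $14.51
PFL insurance: $641.16 × 0.009 = $5.77
Parking deduction: $28.32
Employee stock purchase plan: $57.67
Total deductions = $20.21 + $40.73 + $152.02 + $14.51 + $5.77 + $28.32 + $57.67 = $319.23
Net pay = $641.16 − $319.23 = $321.93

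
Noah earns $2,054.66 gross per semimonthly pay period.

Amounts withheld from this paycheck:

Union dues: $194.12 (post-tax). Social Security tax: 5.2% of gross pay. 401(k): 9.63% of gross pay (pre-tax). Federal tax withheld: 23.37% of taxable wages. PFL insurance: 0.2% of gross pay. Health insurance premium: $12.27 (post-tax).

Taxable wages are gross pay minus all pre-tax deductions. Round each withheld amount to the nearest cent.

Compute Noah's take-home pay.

401(k): $2,054.66 × 0.0963 = $197.86
Taxable wages = $2,054.66 − $197.86 = $1,856.80
Federal tax withheld: $1,856.80 × 0.2337 = $433.93
PFL insurance: $2,054.66 × 0.002 = $4.11
Social Security tax: $2,054.66 × 0.052 = $106.84
Health insurance premium: $12.27
Union dues: $194.12
Total deductions = $197.86 + $433.93 + $4.11 + $106.84 + $12.27 + $194.12 = $949.13
Net pay = $2,054.66 − $949.13 = $1,105.53

$1,105.53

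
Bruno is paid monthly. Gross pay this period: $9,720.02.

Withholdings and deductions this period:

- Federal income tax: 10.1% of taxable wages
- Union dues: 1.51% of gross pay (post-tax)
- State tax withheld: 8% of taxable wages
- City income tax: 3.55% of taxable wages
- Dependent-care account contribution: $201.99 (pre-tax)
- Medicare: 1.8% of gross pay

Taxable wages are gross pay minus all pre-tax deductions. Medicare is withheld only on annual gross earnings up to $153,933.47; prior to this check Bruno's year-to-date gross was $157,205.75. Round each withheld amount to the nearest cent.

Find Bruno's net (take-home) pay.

Dependent-care account contribution: $201.99
Taxable wages = $9,720.02 − $201.99 = $9,518.03
State tax withheld: $9,518.03 × 0.08 = $761.44
Federal income tax: $9,518.03 × 0.101 = $961.32
City income tax: $9,518.03 × 0.0355 = $337.89
Medicare: annual cap $153,933.47 already reached (YTD $157,205.75), so $0.00
Union dues: $9,720.02 × 0.0151 = $146.77
Total deductions = $201.99 + $761.44 + $961.32 + $337.89 + $0.00 + $146.77 = $2,409.41
Net pay = $9,720.02 − $2,409.41 = $7,310.61

$7,310.61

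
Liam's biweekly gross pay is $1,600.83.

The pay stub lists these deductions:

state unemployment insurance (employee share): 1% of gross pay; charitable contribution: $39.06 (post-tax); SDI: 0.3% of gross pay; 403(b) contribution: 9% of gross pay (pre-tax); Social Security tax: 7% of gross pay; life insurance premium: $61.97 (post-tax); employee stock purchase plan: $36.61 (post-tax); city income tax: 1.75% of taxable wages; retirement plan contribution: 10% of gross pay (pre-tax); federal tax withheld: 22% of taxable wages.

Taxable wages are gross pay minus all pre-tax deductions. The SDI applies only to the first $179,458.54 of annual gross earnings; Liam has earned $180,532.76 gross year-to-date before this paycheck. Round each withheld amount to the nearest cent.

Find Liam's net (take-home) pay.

$723.01

Retirement plan contribution: $1,600.83 × 0.1 = $160.08
403(b) contribution: $1,600.83 × 0.09 = $144.07
Pre-tax total = $160.08 + $144.07 = $304.15
Taxable wages = $1,600.83 − $304.15 = $1,296.68
City income tax: $1,296.68 × 0.0175 = $22.69
Federal tax withheld: $1,296.68 × 0.22 = $285.27
Social Security tax: $1,600.83 × 0.07 = $112.06
State unemployment insurance (employee share): $1,600.83 × 0.01 = $16.01
SDI: annual cap $179,458.54 already reached (YTD $180,532.76), so $0.00
Charitable contribution: $39.06
Employee stock purchase plan: $36.61
Life insurance premium: $61.97
Total deductions = $160.08 + $144.07 + $22.69 + $285.27 + $112.06 + $16.01 + $0.00 + $39.06 + $36.61 + $61.97 = $877.82
Net pay = $1,600.83 − $877.82 = $723.01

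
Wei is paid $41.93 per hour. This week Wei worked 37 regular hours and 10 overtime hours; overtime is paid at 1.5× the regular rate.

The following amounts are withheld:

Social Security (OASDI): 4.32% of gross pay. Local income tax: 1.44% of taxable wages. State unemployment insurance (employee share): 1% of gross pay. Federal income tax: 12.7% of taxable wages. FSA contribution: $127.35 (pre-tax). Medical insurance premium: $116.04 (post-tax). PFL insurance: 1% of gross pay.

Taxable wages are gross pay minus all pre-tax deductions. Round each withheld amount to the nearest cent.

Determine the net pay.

Regular pay: 37 × $41.93 = $1,551.41
Overtime pay: 10 × $41.93 × 1.5 = $628.95
Gross pay = $1,551.41 + $628.95 = $2,180.36
FSA contribution: $127.35
Taxable wages = $2,180.36 − $127.35 = $2,053.01
Federal income tax: $2,053.01 × 0.127 = $260.73
Local income tax: $2,053.01 × 0.0144 = $29.56
PFL insurance: $2,180.36 × 0.01 = $21.80
Social Security (OASDI): $2,180.36 × 0.0432 = $94.19
State unemployment insurance (employee share): $2,180.36 × 0.01 = $21.80
Medical insurance premium: $116.04
Total deductions = $127.35 + $260.73 + $29.56 + $21.80 + $94.19 + $21.80 + $116.04 = $671.47
Net pay = $2,180.36 − $671.47 = $1,508.89

$1,508.89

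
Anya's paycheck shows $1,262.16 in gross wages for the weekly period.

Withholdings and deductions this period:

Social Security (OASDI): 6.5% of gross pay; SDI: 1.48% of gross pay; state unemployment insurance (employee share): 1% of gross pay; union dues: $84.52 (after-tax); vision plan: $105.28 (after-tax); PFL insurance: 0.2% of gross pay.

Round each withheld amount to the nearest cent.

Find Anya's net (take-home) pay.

PFL insurance: $1,262.16 × 0.002 = $2.52
SDI: $1,262.16 × 0.0148 = $18.68
State unemployment insurance (employee share): $1,262.16 × 0.01 = $12.62
Social Security (OASDI): $1,262.16 × 0.065 = $82.04
Vision plan: $105.28
Union dues: $84.52
Total deductions = $2.52 + $18.68 + $12.62 + $82.04 + $105.28 + $84.52 = $305.66
Net pay = $1,262.16 − $305.66 = $956.50

$956.50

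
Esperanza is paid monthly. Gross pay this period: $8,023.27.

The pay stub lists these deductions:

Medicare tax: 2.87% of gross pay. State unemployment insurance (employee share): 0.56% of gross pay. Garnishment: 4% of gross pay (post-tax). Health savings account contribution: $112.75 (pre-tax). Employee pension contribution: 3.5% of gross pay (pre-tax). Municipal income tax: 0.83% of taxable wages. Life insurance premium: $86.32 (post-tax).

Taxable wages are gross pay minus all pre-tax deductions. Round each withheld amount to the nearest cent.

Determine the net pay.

$6,883.93

Health savings account contribution: $112.75
Employee pension contribution: $8,023.27 × 0.035 = $280.81
Pre-tax total = $112.75 + $280.81 = $393.56
Taxable wages = $8,023.27 − $393.56 = $7,629.71
Municipal income tax: $7,629.71 × 0.0083 = $63.33
State unemployment insurance (employee share): $8,023.27 × 0.0056 = $44.93
Medicare tax: $8,023.27 × 0.0287 = $230.27
Garnishment: $8,023.27 × 0.04 = $320.93
Life insurance premium: $86.32
Total deductions = $112.75 + $280.81 + $63.33 + $44.93 + $230.27 + $320.93 + $86.32 = $1,139.34
Net pay = $8,023.27 − $1,139.34 = $6,883.93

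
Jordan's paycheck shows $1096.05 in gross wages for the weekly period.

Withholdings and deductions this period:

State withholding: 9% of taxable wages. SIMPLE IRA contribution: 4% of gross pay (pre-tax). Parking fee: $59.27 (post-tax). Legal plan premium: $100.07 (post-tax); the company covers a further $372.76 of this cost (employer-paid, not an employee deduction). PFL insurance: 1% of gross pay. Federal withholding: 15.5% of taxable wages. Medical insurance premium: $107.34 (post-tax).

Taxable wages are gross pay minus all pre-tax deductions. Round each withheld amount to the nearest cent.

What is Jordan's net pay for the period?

$516.78

SIMPLE IRA contribution: $1096.05 × 0.04 = $43.84
Taxable wages = $1096.05 − $43.84 = $1052.21
State withholding: $1052.21 × 0.09 = $94.70
Federal withholding: $1052.21 × 0.155 = $163.09
PFL insurance: $1096.05 × 0.01 = $10.96
Parking fee: $59.27
Legal plan premium: $100.07
Medical insurance premium: $107.34
(Employer's $372.76 toward legal plan premium is not withheld from the employee.)
Total deductions = $43.84 + $94.70 + $163.09 + $10.96 + $59.27 + $100.07 + $107.34 = $579.27
Net pay = $1096.05 − $579.27 = $516.78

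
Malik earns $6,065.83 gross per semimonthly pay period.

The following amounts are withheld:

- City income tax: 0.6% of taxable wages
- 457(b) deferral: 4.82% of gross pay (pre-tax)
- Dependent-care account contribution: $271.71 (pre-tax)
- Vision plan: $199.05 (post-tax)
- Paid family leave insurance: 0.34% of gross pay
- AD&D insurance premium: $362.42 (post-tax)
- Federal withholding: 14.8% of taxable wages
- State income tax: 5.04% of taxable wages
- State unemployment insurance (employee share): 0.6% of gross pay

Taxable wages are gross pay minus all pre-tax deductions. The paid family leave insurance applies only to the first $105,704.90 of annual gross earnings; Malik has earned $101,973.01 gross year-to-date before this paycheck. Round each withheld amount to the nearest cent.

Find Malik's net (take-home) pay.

Dependent-care account contribution: $271.71
457(b) deferral: $6,065.83 × 0.0482 = $292.37
Pre-tax total = $271.71 + $292.37 = $564.08
Taxable wages = $6,065.83 − $564.08 = $5,501.75
State income tax: $5,501.75 × 0.0504 = $277.29
Federal withholding: $5,501.75 × 0.148 = $814.26
City income tax: $5,501.75 × 0.006 = $33.01
Paid family leave insurance: only $105,704.90 − $101,973.01 = $3,731.89 of this check is subject → $3,731.89 × 0.0034 = $12.69
State unemployment insurance (employee share): $6,065.83 × 0.006 = $36.39
AD&D insurance premium: $362.42
Vision plan: $199.05
Total deductions = $271.71 + $292.37 + $277.29 + $814.26 + $33.01 + $12.69 + $36.39 + $362.42 + $199.05 = $2,299.19
Net pay = $6,065.83 − $2,299.19 = $3,766.64

$3,766.64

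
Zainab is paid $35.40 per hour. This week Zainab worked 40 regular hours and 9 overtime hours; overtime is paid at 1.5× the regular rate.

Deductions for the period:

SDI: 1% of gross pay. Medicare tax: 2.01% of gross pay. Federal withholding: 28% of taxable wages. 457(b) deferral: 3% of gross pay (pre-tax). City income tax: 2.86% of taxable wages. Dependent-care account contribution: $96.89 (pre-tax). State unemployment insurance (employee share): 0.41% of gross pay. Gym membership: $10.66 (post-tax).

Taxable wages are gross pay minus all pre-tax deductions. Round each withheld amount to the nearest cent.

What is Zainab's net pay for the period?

Regular pay: 40 × $35.40 = $1,416.00
Overtime pay: 9 × $35.40 × 1.5 = $477.90
Gross pay = $1,416.00 + $477.90 = $1,893.90
457(b) deferral: $1,893.90 × 0.03 = $56.82
Dependent-care account contribution: $96.89
Pre-tax total = $56.82 + $96.89 = $153.71
Taxable wages = $1,893.90 − $153.71 = $1,740.19
Federal withholding: $1,740.19 × 0.28 = $487.25
City income tax: $1,740.19 × 0.0286 = $49.77
State unemployment insurance (employee share): $1,893.90 × 0.0041 = $7.76
SDI: $1,893.90 × 0.01 = $18.94
Medicare tax: $1,893.90 × 0.0201 = $38.07
Gym membership: $10.66
Total deductions = $56.82 + $96.89 + $487.25 + $49.77 + $7.76 + $18.94 + $38.07 + $10.66 = $766.16
Net pay = $1,893.90 − $766.16 = $1,127.74

$1,127.74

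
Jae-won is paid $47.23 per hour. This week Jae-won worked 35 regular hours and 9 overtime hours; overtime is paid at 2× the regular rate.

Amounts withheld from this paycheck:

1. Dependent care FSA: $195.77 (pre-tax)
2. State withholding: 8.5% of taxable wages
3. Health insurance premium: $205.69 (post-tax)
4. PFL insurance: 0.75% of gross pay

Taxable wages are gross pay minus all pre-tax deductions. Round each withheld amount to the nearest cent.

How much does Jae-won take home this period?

$1886.83

Regular pay: 35 × $47.23 = $1653.05
Overtime pay: 9 × $47.23 × 2 = $850.14
Gross pay = $1653.05 + $850.14 = $2503.19
Dependent care FSA: $195.77
Taxable wages = $2503.19 − $195.77 = $2307.42
State withholding: $2307.42 × 0.085 = $196.13
PFL insurance: $2503.19 × 0.0075 = $18.77
Health insurance premium: $205.69
Total deductions = $195.77 + $196.13 + $18.77 + $205.69 = $616.36
Net pay = $2503.19 − $616.36 = $1886.83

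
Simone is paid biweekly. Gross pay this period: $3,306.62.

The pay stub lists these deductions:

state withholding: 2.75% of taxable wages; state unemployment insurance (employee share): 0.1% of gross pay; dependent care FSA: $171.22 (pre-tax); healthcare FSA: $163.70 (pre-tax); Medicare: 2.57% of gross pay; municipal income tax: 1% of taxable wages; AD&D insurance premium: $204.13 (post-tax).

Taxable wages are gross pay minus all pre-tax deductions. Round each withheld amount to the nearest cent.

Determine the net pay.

$2,567.84

Healthcare FSA: $163.70
Dependent care FSA: $171.22
Pre-tax total = $163.70 + $171.22 = $334.92
Taxable wages = $3,306.62 − $334.92 = $2,971.70
Municipal income tax: $2,971.70 × 0.01 = $29.72
State withholding: $2,971.70 × 0.0275 = $81.72
State unemployment insurance (employee share): $3,306.62 × 0.001 = $3.31
Medicare: $3,306.62 × 0.0257 = $84.98
AD&D insurance premium: $204.13
Total deductions = $163.70 + $171.22 + $29.72 + $81.72 + $3.31 + $84.98 + $204.13 = $738.78
Net pay = $3,306.62 − $738.78 = $2,567.84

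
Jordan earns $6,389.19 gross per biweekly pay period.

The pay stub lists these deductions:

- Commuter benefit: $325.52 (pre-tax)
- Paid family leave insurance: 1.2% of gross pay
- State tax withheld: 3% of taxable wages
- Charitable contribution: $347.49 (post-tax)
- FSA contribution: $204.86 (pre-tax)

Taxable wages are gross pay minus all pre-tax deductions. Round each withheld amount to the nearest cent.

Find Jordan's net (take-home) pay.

$5,258.89

Commuter benefit: $325.52
FSA contribution: $204.86
Pre-tax total = $325.52 + $204.86 = $530.38
Taxable wages = $6,389.19 − $530.38 = $5,858.81
State tax withheld: $5,858.81 × 0.03 = $175.76
Paid family leave insurance: $6,389.19 × 0.012 = $76.67
Charitable contribution: $347.49
Total deductions = $325.52 + $204.86 + $175.76 + $76.67 + $347.49 = $1,130.30
Net pay = $6,389.19 − $1,130.30 = $5,258.89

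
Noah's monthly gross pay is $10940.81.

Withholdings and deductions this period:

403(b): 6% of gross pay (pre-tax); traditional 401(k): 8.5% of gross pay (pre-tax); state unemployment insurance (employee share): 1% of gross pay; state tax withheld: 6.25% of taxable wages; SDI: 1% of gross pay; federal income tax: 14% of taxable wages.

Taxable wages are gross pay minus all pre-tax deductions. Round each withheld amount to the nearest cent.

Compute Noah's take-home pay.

Traditional 401(k): $10940.81 × 0.085 = $929.97
403(b): $10940.81 × 0.06 = $656.45
Pre-tax total = $929.97 + $656.45 = $1586.42
Taxable wages = $10940.81 − $1586.42 = $9354.39
State tax withheld: $9354.39 × 0.0625 = $584.65
Federal income tax: $9354.39 × 0.14 = $1309.61
State unemployment insurance (employee share): $10940.81 × 0.01 = $109.41
SDI: $10940.81 × 0.01 = $109.41
Total deductions = $929.97 + $656.45 + $584.65 + $1309.61 + $109.41 + $109.41 = $3699.50
Net pay = $10940.81 − $3699.50 = $7241.31

$7241.31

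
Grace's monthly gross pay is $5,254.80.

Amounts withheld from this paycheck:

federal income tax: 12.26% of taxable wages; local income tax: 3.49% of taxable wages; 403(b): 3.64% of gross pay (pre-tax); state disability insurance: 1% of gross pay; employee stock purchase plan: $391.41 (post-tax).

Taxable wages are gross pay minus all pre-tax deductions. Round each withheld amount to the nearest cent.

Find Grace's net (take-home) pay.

403(b): $5,254.80 × 0.0364 = $191.27
Taxable wages = $5,254.80 − $191.27 = $5,063.53
Federal income tax: $5,063.53 × 0.1226 = $620.79
Local income tax: $5,063.53 × 0.0349 = $176.72
State disability insurance: $5,254.80 × 0.01 = $52.55
Employee stock purchase plan: $391.41
Total deductions = $191.27 + $620.79 + $176.72 + $52.55 + $391.41 = $1,432.74
Net pay = $5,254.80 − $1,432.74 = $3,822.06

$3,822.06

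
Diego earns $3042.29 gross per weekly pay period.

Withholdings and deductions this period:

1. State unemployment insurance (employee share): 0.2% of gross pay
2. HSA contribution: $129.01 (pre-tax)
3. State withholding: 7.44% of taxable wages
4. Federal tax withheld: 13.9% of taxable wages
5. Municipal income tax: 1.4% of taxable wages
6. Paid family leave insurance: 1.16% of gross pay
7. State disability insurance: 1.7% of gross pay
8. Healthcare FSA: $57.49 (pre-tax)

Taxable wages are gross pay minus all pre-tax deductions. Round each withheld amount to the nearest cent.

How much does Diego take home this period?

HSA contribution: $129.01
Healthcare FSA: $57.49
Pre-tax total = $129.01 + $57.49 = $186.50
Taxable wages = $3042.29 − $186.50 = $2855.79
Federal tax withheld: $2855.79 × 0.139 = $396.95
Municipal income tax: $2855.79 × 0.014 = $39.98
State withholding: $2855.79 × 0.0744 = $212.47
State unemployment insurance (employee share): $3042.29 × 0.002 = $6.08
Paid family leave insurance: $3042.29 × 0.0116 = $35.29
State disability insurance: $3042.29 × 0.017 = $51.72
Total deductions = $129.01 + $57.49 + $396.95 + $39.98 + $212.47 + $6.08 + $35.29 + $51.72 = $928.99
Net pay = $3042.29 − $928.99 = $2113.30

$2113.30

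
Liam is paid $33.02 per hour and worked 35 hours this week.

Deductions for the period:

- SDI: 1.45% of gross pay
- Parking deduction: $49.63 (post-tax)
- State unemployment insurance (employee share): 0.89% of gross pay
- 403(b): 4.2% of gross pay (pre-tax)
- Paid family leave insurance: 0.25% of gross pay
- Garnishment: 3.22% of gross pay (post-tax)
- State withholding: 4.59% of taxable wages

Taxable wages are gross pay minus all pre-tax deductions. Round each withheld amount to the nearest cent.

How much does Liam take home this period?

$939.56

Gross pay: 35 × $33.02 = $1,155.70
403(b): $1,155.70 × 0.042 = $48.54
Taxable wages = $1,155.70 − $48.54 = $1,107.16
State withholding: $1,107.16 × 0.0459 = $50.82
SDI: $1,155.70 × 0.0145 = $16.76
Paid family leave insurance: $1,155.70 × 0.0025 = $2.89
State unemployment insurance (employee share): $1,155.70 × 0.0089 = $10.29
Garnishment: $1,155.70 × 0.0322 = $37.21
Parking deduction: $49.63
Total deductions = $48.54 + $50.82 + $16.76 + $2.89 + $10.29 + $37.21 + $49.63 = $216.14
Net pay = $1,155.70 − $216.14 = $939.56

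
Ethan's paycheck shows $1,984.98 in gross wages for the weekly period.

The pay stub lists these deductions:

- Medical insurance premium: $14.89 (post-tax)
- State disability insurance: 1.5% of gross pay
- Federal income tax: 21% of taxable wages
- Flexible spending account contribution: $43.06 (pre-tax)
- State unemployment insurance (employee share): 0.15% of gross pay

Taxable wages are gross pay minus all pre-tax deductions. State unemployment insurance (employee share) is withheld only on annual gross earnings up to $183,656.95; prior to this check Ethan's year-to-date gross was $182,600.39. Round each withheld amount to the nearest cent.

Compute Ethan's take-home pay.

$1,487.88

Flexible spending account contribution: $43.06
Taxable wages = $1,984.98 − $43.06 = $1,941.92
Federal income tax: $1,941.92 × 0.21 = $407.80
State disability insurance: $1,984.98 × 0.015 = $29.77
State unemployment insurance (employee share): only $183,656.95 − $182,600.39 = $1,056.56 of this check is subject → $1,056.56 × 0.0015 = $1.58
Medical insurance premium: $14.89
Total deductions = $43.06 + $407.80 + $29.77 + $1.58 + $14.89 = $497.10
Net pay = $1,984.98 − $497.10 = $1,487.88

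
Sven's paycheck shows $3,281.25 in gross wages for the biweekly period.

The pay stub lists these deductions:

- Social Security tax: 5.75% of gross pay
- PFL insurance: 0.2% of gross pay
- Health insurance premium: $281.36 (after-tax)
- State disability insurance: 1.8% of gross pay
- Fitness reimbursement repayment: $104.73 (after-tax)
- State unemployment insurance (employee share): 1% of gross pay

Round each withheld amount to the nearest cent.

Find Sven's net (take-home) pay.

$2,608.06

State unemployment insurance (employee share): $3,281.25 × 0.01 = $32.81
State disability insurance: $3,281.25 × 0.018 = $59.06
PFL insurance: $3,281.25 × 0.002 = $6.56
Social Security tax: $3,281.25 × 0.0575 = $188.67
Fitness reimbursement repayment: $104.73
Health insurance premium: $281.36
Total deductions = $32.81 + $59.06 + $6.56 + $188.67 + $104.73 + $281.36 = $673.19
Net pay = $3,281.25 − $673.19 = $2,608.06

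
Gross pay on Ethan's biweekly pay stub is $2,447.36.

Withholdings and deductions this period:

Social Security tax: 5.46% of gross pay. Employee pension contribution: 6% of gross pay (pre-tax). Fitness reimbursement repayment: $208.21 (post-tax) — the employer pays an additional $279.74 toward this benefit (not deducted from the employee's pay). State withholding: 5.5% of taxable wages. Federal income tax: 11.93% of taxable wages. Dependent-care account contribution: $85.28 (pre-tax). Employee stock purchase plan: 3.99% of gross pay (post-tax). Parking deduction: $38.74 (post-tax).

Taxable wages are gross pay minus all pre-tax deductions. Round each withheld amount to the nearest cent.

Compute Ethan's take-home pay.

$1,350.89

Employee pension contribution: $2,447.36 × 0.06 = $146.84
Dependent-care account contribution: $85.28
Pre-tax total = $146.84 + $85.28 = $232.12
Taxable wages = $2,447.36 − $232.12 = $2,215.24
Federal income tax: $2,215.24 × 0.1193 = $264.28
State withholding: $2,215.24 × 0.055 = $121.84
Social Security tax: $2,447.36 × 0.0546 = $133.63
Employee stock purchase plan: $2,447.36 × 0.0399 = $97.65
Fitness reimbursement repayment: $208.21
Parking deduction: $38.74
(Employer's $279.74 toward fitness reimbursement repayment is not withheld from the employee.)
Total deductions = $146.84 + $85.28 + $264.28 + $121.84 + $133.63 + $97.65 + $208.21 + $38.74 = $1,096.47
Net pay = $2,447.36 − $1,096.47 = $1,350.89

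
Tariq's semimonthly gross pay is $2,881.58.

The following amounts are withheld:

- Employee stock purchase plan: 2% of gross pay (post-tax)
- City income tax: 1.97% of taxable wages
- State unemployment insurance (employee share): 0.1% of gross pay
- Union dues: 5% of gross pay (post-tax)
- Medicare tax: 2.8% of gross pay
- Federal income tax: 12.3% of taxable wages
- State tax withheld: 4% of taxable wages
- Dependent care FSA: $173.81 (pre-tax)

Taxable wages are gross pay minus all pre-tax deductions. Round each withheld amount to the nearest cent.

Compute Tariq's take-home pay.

$1,927.79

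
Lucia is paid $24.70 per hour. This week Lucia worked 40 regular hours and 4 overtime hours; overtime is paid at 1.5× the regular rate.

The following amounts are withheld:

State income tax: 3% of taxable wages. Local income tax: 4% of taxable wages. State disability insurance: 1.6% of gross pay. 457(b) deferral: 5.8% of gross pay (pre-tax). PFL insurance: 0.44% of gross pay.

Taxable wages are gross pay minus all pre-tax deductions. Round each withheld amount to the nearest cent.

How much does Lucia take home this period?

Regular pay: 40 × $24.70 = $988.00
Overtime pay: 4 × $24.70 × 1.5 = $148.20
Gross pay = $988.00 + $148.20 = $1,136.20
457(b) deferral: $1,136.20 × 0.058 = $65.90
Taxable wages = $1,136.20 − $65.90 = $1,070.30
Local income tax: $1,070.30 × 0.04 = $42.81
State income tax: $1,070.30 × 0.03 = $32.11
PFL insurance: $1,136.20 × 0.0044 = $5.00
State disability insurance: $1,136.20 × 0.016 = $18.18
Total deductions = $65.90 + $42.81 + $32.11 + $5.00 + $18.18 = $164.00
Net pay = $1,136.20 − $164.00 = $972.20

$972.20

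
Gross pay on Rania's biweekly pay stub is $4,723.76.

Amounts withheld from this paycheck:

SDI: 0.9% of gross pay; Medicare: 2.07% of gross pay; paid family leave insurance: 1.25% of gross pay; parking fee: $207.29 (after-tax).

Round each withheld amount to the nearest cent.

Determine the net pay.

SDI: $4,723.76 × 0.009 = $42.51
Paid family leave insurance: $4,723.76 × 0.0125 = $59.05
Medicare: $4,723.76 × 0.0207 = $97.78
Parking fee: $207.29
Total deductions = $42.51 + $59.05 + $97.78 + $207.29 = $406.63
Net pay = $4,723.76 − $406.63 = $4,317.13

$4,317.13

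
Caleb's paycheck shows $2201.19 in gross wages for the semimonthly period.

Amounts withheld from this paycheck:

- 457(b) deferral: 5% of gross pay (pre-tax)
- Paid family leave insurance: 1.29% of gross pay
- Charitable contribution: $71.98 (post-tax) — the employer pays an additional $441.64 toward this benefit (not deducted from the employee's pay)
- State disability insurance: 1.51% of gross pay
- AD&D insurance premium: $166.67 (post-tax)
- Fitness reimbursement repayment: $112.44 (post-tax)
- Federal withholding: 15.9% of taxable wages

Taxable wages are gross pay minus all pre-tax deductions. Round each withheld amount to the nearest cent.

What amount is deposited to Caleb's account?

$1345.91

457(b) deferral: $2201.19 × 0.05 = $110.06
Taxable wages = $2201.19 − $110.06 = $2091.13
Federal withholding: $2091.13 × 0.159 = $332.49
Paid family leave insurance: $2201.19 × 0.0129 = $28.40
State disability insurance: $2201.19 × 0.0151 = $33.24
Fitness reimbursement repayment: $112.44
AD&D insurance premium: $166.67
Charitable contribution: $71.98
(Employer's $441.64 toward charitable contribution is not withheld from the employee.)
Total deductions = $110.06 + $332.49 + $28.40 + $33.24 + $112.44 + $166.67 + $71.98 = $855.28
Net pay = $2201.19 − $855.28 = $1345.91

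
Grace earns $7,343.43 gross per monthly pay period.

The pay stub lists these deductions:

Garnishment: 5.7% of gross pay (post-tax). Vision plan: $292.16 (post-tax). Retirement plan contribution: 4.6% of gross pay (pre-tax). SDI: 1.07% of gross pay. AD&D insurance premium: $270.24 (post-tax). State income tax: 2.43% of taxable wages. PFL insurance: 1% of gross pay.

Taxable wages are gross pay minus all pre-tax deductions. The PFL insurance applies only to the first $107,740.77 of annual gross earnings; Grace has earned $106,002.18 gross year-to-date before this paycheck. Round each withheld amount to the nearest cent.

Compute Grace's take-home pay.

$5,758.45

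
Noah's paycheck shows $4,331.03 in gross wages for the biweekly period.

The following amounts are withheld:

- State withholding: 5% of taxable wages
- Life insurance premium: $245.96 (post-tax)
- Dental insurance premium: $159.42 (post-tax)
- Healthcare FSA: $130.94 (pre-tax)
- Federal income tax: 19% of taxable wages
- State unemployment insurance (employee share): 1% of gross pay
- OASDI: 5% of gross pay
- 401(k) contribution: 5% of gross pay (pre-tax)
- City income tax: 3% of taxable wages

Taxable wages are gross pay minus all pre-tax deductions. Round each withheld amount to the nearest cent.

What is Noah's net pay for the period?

$2,242.74

Healthcare FSA: $130.94
401(k) contribution: $4,331.03 × 0.05 = $216.55
Pre-tax total = $130.94 + $216.55 = $347.49
Taxable wages = $4,331.03 − $347.49 = $3,983.54
State withholding: $3,983.54 × 0.05 = $199.18
Federal income tax: $3,983.54 × 0.19 = $756.87
City income tax: $3,983.54 × 0.03 = $119.51
OASDI: $4,331.03 × 0.05 = $216.55
State unemployment insurance (employee share): $4,331.03 × 0.01 = $43.31
Life insurance premium: $245.96
Dental insurance premium: $159.42
Total deductions = $130.94 + $216.55 + $199.18 + $756.87 + $119.51 + $216.55 + $43.31 + $245.96 + $159.42 = $2,088.29
Net pay = $4,331.03 − $2,088.29 = $2,242.74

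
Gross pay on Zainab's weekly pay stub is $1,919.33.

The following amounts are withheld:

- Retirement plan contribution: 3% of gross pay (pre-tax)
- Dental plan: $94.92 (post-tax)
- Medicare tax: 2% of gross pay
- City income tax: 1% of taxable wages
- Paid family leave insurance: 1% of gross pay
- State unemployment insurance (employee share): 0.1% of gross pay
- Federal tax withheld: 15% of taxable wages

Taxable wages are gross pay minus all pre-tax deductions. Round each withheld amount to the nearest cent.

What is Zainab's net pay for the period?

$1,409.45

Retirement plan contribution: $1,919.33 × 0.03 = $57.58
Taxable wages = $1,919.33 − $57.58 = $1,861.75
City income tax: $1,861.75 × 0.01 = $18.62
Federal tax withheld: $1,861.75 × 0.15 = $279.26
Medicare tax: $1,919.33 × 0.02 = $38.39
Paid family leave insurance: $1,919.33 × 0.01 = $19.19
State unemployment insurance (employee share): $1,919.33 × 0.001 = $1.92
Dental plan: $94.92
Total deductions = $57.58 + $18.62 + $279.26 + $38.39 + $19.19 + $1.92 + $94.92 = $509.88
Net pay = $1,919.33 − $509.88 = $1,409.45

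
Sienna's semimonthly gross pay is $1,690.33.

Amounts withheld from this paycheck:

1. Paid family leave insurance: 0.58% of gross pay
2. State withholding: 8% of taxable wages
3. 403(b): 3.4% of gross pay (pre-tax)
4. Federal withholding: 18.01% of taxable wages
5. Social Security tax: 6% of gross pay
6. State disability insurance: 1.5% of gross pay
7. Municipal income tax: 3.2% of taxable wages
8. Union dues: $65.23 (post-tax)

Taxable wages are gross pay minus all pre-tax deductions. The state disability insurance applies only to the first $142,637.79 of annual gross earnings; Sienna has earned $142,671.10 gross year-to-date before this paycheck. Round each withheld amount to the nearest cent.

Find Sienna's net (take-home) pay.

403(b): $1,690.33 × 0.034 = $57.47
Taxable wages = $1,690.33 − $57.47 = $1,632.86
State withholding: $1,632.86 × 0.08 = $130.63
Municipal income tax: $1,632.86 × 0.032 = $52.25
Federal withholding: $1,632.86 × 0.1801 = $294.08
State disability insurance: annual cap $142,637.79 already reached (YTD $142,671.10), so $0.00
Social Security tax: $1,690.33 × 0.06 = $101.42
Paid family leave insurance: $1,690.33 × 0.0058 = $9.80
Union dues: $65.23
Total deductions = $57.47 + $130.63 + $52.25 + $294.08 + $0.00 + $101.42 + $9.80 + $65.23 = $710.88
Net pay = $1,690.33 − $710.88 = $979.45

$979.45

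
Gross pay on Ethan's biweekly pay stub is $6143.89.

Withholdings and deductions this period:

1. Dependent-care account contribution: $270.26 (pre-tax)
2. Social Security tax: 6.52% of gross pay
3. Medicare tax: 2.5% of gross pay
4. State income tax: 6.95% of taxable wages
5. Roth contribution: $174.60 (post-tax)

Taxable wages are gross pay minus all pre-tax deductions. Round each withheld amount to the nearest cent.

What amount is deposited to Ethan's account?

$4736.63

Dependent-care account contribution: $270.26
Taxable wages = $6143.89 − $270.26 = $5873.63
State income tax: $5873.63 × 0.0695 = $408.22
Social Security tax: $6143.89 × 0.0652 = $400.58
Medicare tax: $6143.89 × 0.025 = $153.60
Roth contribution: $174.60
Total deductions = $270.26 + $408.22 + $400.58 + $153.60 + $174.60 = $1407.26
Net pay = $6143.89 − $1407.26 = $4736.63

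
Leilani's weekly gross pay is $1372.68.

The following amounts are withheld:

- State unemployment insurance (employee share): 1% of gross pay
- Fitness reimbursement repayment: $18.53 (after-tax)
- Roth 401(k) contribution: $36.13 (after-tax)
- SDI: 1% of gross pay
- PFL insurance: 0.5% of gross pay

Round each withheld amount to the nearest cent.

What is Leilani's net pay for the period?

SDI: $1372.68 × 0.01 = $13.73
PFL insurance: $1372.68 × 0.005 = $6.86
State unemployment insurance (employee share): $1372.68 × 0.01 = $13.73
Roth 401(k) contribution: $36.13
Fitness reimbursement repayment: $18.53
Total deductions = $13.73 + $6.86 + $13.73 + $36.13 + $18.53 = $88.98
Net pay = $1372.68 − $88.98 = $1283.70

$1283.70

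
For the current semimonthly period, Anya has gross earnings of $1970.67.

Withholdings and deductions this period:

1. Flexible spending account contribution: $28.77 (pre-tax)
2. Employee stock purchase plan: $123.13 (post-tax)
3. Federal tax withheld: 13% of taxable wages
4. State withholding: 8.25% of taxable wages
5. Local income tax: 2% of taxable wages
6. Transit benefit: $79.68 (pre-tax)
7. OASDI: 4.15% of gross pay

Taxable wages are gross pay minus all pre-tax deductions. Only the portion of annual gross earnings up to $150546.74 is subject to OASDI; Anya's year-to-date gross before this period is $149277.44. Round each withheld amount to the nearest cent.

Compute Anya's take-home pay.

$1253.45

Flexible spending account contribution: $28.77
Transit benefit: $79.68
Pre-tax total = $28.77 + $79.68 = $108.45
Taxable wages = $1970.67 − $108.45 = $1862.22
State withholding: $1862.22 × 0.0825 = $153.63
Local income tax: $1862.22 × 0.02 = $37.24
Federal tax withheld: $1862.22 × 0.13 = $242.09
OASDI: only $150546.74 − $149277.44 = $1269.30 of this check is subject → $1269.30 × 0.0415 = $52.68
Employee stock purchase plan: $123.13
Total deductions = $28.77 + $79.68 + $153.63 + $37.24 + $242.09 + $52.68 + $123.13 = $717.22
Net pay = $1970.67 − $717.22 = $1253.45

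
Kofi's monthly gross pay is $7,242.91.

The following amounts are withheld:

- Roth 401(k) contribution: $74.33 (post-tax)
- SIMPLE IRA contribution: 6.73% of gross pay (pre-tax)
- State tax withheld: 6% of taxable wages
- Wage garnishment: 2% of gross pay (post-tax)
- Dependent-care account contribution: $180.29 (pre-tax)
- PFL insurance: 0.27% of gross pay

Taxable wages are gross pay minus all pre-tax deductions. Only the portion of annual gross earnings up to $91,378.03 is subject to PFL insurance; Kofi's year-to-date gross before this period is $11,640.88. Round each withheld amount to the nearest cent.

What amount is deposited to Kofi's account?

$5,941.91

SIMPLE IRA contribution: $7,242.91 × 0.0673 = $487.45
Dependent-care account contribution: $180.29
Pre-tax total = $487.45 + $180.29 = $667.74
Taxable wages = $7,242.91 − $667.74 = $6,575.17
State tax withheld: $6,575.17 × 0.06 = $394.51
PFL insurance: cap not yet reached, full $7,242.91 is subject → $7,242.91 × 0.0027 = $19.56
Roth 401(k) contribution: $74.33
Wage garnishment: $7,242.91 × 0.02 = $144.86
Total deductions = $487.45 + $180.29 + $394.51 + $19.56 + $74.33 + $144.86 = $1,301.00
Net pay = $7,242.91 − $1,301.00 = $5,941.91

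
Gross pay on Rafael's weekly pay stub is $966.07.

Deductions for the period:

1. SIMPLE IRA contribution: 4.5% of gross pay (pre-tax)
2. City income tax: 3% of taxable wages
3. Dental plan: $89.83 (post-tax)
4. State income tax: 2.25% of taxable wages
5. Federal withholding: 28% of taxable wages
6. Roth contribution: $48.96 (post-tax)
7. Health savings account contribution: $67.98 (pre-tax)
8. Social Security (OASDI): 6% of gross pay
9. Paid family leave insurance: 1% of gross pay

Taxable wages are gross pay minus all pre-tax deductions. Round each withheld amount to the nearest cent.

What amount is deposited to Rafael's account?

$364.05

SIMPLE IRA contribution: $966.07 × 0.045 = $43.47
Health savings account contribution: $67.98
Pre-tax total = $43.47 + $67.98 = $111.45
Taxable wages = $966.07 − $111.45 = $854.62
Federal withholding: $854.62 × 0.28 = $239.29
City income tax: $854.62 × 0.03 = $25.64
State income tax: $854.62 × 0.0225 = $19.23
Social Security (OASDI): $966.07 × 0.06 = $57.96
Paid family leave insurance: $966.07 × 0.01 = $9.66
Roth contribution: $48.96
Dental plan: $89.83
Total deductions = $43.47 + $67.98 + $239.29 + $25.64 + $19.23 + $57.96 + $9.66 + $48.96 + $89.83 = $602.02
Net pay = $966.07 − $602.02 = $364.05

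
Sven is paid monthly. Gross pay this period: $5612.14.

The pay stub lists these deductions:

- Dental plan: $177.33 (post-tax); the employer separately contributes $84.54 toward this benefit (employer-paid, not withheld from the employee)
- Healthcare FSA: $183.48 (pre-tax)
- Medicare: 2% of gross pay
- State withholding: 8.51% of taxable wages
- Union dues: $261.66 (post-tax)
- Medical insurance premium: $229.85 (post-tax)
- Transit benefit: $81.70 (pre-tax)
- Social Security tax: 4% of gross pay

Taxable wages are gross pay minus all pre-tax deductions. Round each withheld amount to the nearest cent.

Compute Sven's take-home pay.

$3886.36

Transit benefit: $81.70
Healthcare FSA: $183.48
Pre-tax total = $81.70 + $183.48 = $265.18
Taxable wages = $5612.14 − $265.18 = $5346.96
State withholding: $5346.96 × 0.0851 = $455.03
Social Security tax: $5612.14 × 0.04 = $224.49
Medicare: $5612.14 × 0.02 = $112.24
Union dues: $261.66
Medical insurance premium: $229.85
Dental plan: $177.33
(Employer's $84.54 toward dental plan is not withheld from the employee.)
Total deductions = $81.70 + $183.48 + $455.03 + $224.49 + $112.24 + $261.66 + $229.85 + $177.33 = $1725.78
Net pay = $5612.14 − $1725.78 = $3886.36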